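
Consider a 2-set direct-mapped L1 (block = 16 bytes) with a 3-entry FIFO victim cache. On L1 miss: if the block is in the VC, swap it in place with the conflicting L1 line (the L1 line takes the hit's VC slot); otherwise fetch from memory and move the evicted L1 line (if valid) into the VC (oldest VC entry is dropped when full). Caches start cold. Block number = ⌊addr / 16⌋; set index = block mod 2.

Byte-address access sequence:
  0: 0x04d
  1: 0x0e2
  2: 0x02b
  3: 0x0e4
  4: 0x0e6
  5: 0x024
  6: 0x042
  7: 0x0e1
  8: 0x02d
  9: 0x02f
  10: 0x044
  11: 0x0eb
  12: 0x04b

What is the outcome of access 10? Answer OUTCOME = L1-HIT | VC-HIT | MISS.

OUTCOME = VC-HIT

  [0] addr=0x4d blk=4 s=0: MISS | VC []
  [1] addr=0xe2 blk=14 s=0: MISS | VC [4]
  [2] addr=0x2b blk=2 s=0: MISS | VC [4, 14]
  [3] addr=0xe4 blk=14 s=0: VC-HIT | VC [4, 2]
  [4] addr=0xe6 blk=14 s=0: L1-HIT | VC [4, 2]
  [5] addr=0x24 blk=2 s=0: VC-HIT | VC [4, 14]
  [6] addr=0x42 blk=4 s=0: VC-HIT | VC [2, 14]
  [7] addr=0xe1 blk=14 s=0: VC-HIT | VC [2, 4]
  [8] addr=0x2d blk=2 s=0: VC-HIT | VC [14, 4]
  [9] addr=0x2f blk=2 s=0: L1-HIT | VC [14, 4]
  [10] addr=0x44 blk=4 s=0: VC-HIT | VC [14, 2]
  [11] addr=0xeb blk=14 s=0: VC-HIT | VC [4, 2]
  [12] addr=0x4b blk=4 s=0: VC-HIT | VC [14, 2]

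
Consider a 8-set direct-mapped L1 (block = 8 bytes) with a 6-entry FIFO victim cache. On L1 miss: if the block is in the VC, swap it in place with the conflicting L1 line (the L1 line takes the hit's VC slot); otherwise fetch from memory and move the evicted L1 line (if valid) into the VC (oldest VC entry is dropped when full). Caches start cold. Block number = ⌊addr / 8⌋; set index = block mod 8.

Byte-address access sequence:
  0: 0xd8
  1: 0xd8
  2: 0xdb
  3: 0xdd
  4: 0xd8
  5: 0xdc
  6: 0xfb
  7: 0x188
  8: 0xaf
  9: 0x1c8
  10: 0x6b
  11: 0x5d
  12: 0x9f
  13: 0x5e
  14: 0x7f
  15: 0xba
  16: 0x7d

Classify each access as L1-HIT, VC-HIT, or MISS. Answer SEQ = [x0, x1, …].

SEQ = [MISS, L1-HIT, L1-HIT, L1-HIT, L1-HIT, L1-HIT, MISS, MISS, MISS, MISS, MISS, MISS, MISS, VC-HIT, MISS, MISS, VC-HIT]

  [0] addr=0xd8 blk=27 s=3: MISS | VC []
  [1] addr=0xd8 blk=27 s=3: L1-HIT | VC []
  [2] addr=0xdb blk=27 s=3: L1-HIT | VC []
  [3] addr=0xdd blk=27 s=3: L1-HIT | VC []
  [4] addr=0xd8 blk=27 s=3: L1-HIT | VC []
  [5] addr=0xdc blk=27 s=3: L1-HIT | VC []
  [6] addr=0xfb blk=31 s=7: MISS | VC []
  [7] addr=0x188 blk=49 s=1: MISS | VC []
  [8] addr=0xaf blk=21 s=5: MISS | VC []
  [9] addr=0x1c8 blk=57 s=1: MISS | VC [49]
  [10] addr=0x6b blk=13 s=5: MISS | VC [49, 21]
  [11] addr=0x5d blk=11 s=3: MISS | VC [49, 21, 27]
  [12] addr=0x9f blk=19 s=3: MISS | VC [49, 21, 27, 11]
  [13] addr=0x5e blk=11 s=3: VC-HIT | VC [49, 21, 27, 19]
  [14] addr=0x7f blk=15 s=7: MISS | VC [49, 21, 27, 19, 31]
  [15] addr=0xba blk=23 s=7: MISS | VC [49, 21, 27, 19, 31, 15]
  [16] addr=0x7d blk=15 s=7: VC-HIT | VC [49, 21, 27, 19, 31, 23]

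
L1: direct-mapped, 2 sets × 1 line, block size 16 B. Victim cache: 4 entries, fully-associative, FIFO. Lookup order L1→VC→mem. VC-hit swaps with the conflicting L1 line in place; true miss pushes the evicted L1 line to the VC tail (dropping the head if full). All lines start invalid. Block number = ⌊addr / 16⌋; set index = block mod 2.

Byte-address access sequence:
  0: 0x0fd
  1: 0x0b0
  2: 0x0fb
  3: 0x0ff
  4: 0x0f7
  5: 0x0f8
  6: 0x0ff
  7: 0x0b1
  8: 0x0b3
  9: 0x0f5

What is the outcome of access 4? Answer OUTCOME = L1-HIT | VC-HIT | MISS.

  [0] addr=0xfd blk=15 s=1: MISS | VC []
  [1] addr=0xb0 blk=11 s=1: MISS | VC [15]
  [2] addr=0xfb blk=15 s=1: VC-HIT | VC [11]
  [3] addr=0xff blk=15 s=1: L1-HIT | VC [11]
  [4] addr=0xf7 blk=15 s=1: L1-HIT | VC [11]
  [5] addr=0xf8 blk=15 s=1: L1-HIT | VC [11]
  [6] addr=0xff blk=15 s=1: L1-HIT | VC [11]
  [7] addr=0xb1 blk=11 s=1: VC-HIT | VC [15]
  [8] addr=0xb3 blk=11 s=1: L1-HIT | VC [15]
  [9] addr=0xf5 blk=15 s=1: VC-HIT | VC [11]

OUTCOME = L1-HIT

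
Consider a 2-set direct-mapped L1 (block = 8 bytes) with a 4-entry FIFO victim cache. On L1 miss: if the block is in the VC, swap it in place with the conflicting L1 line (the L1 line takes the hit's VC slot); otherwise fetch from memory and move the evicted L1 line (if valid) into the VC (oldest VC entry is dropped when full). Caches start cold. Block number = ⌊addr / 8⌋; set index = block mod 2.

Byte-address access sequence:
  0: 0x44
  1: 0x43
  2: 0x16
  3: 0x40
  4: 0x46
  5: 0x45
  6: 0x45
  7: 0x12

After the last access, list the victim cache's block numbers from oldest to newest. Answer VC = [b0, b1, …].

VC = [8]

0: 0x44 (blk 8, set 0) → MISS  vc=[]
1: 0x43 (blk 8, set 0) → L1-HIT  vc=[]
2: 0x16 (blk 2, set 0) → MISS  vc=[8]
3: 0x40 (blk 8, set 0) → VC-HIT  vc=[2]
4: 0x46 (blk 8, set 0) → L1-HIT  vc=[2]
5: 0x45 (blk 8, set 0) → L1-HIT  vc=[2]
6: 0x45 (blk 8, set 0) → L1-HIT  vc=[2]
7: 0x12 (blk 2, set 0) → VC-HIT  vc=[8]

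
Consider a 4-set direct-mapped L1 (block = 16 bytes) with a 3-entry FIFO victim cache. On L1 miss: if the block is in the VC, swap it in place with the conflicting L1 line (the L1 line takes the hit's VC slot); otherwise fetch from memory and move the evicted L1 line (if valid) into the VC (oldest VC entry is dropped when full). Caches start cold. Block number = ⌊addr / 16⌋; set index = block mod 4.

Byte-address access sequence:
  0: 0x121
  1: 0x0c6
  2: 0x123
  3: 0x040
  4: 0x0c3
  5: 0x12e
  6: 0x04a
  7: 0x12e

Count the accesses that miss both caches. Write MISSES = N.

  [0] addr=0x121 blk=18 s=2: MISS | VC []
  [1] addr=0xc6 blk=12 s=0: MISS | VC []
  [2] addr=0x123 blk=18 s=2: L1-HIT | VC []
  [3] addr=0x40 blk=4 s=0: MISS | VC [12]
  [4] addr=0xc3 blk=12 s=0: VC-HIT | VC [4]
  [5] addr=0x12e blk=18 s=2: L1-HIT | VC [4]
  [6] addr=0x4a blk=4 s=0: VC-HIT | VC [12]
  [7] addr=0x12e blk=18 s=2: L1-HIT | VC [12]

MISSES = 3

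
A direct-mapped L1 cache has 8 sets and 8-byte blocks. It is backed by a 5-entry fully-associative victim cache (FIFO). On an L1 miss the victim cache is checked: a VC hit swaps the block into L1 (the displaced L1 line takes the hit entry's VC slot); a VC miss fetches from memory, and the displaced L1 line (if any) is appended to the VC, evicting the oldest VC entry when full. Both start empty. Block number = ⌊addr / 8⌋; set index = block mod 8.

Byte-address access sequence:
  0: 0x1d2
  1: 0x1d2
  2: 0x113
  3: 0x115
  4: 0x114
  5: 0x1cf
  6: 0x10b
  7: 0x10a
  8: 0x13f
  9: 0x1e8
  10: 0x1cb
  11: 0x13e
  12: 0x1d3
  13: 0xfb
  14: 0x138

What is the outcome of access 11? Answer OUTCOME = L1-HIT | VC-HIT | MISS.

#0 0x1d2→b58/s2 MISS; vc=[]
#1 0x1d2→b58/s2 L1-HIT; vc=[]
#2 0x113→b34/s2 MISS; vc=[58]
#3 0x115→b34/s2 L1-HIT; vc=[58]
#4 0x114→b34/s2 L1-HIT; vc=[58]
#5 0x1cf→b57/s1 MISS; vc=[58]
#6 0x10b→b33/s1 MISS; vc=[58,57]
#7 0x10a→b33/s1 L1-HIT; vc=[58,57]
#8 0x13f→b39/s7 MISS; vc=[58,57]
#9 0x1e8→b61/s5 MISS; vc=[58,57]
#10 0x1cb→b57/s1 VC-HIT; vc=[58,33]
#11 0x13e→b39/s7 L1-HIT; vc=[58,33]
#12 0x1d3→b58/s2 VC-HIT; vc=[34,33]
#13 0xfb→b31/s7 MISS; vc=[34,33,39]
#14 0x138→b39/s7 VC-HIT; vc=[34,33,31]

OUTCOME = L1-HIT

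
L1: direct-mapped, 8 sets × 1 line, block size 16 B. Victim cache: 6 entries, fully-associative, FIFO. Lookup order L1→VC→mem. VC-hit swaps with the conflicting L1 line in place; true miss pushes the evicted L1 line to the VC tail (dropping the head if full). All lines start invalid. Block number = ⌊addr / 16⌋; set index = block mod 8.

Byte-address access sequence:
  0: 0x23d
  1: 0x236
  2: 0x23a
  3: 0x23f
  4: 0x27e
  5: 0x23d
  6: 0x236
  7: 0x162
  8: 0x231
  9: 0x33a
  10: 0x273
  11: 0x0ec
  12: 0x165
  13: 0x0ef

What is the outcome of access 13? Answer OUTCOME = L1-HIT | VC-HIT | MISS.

0: 0x23d (blk 35, set 3) → MISS  vc=[]
1: 0x236 (blk 35, set 3) → L1-HIT  vc=[]
2: 0x23a (blk 35, set 3) → L1-HIT  vc=[]
3: 0x23f (blk 35, set 3) → L1-HIT  vc=[]
4: 0x27e (blk 39, set 7) → MISS  vc=[]
5: 0x23d (blk 35, set 3) → L1-HIT  vc=[]
6: 0x236 (blk 35, set 3) → L1-HIT  vc=[]
7: 0x162 (blk 22, set 6) → MISS  vc=[]
8: 0x231 (blk 35, set 3) → L1-HIT  vc=[]
9: 0x33a (blk 51, set 3) → MISS  vc=[35]
10: 0x273 (blk 39, set 7) → L1-HIT  vc=[35]
11: 0xec (blk 14, set 6) → MISS  vc=[35, 22]
12: 0x165 (blk 22, set 6) → VC-HIT  vc=[35, 14]
13: 0xef (blk 14, set 6) → VC-HIT  vc=[35, 22]

OUTCOME = VC-HIT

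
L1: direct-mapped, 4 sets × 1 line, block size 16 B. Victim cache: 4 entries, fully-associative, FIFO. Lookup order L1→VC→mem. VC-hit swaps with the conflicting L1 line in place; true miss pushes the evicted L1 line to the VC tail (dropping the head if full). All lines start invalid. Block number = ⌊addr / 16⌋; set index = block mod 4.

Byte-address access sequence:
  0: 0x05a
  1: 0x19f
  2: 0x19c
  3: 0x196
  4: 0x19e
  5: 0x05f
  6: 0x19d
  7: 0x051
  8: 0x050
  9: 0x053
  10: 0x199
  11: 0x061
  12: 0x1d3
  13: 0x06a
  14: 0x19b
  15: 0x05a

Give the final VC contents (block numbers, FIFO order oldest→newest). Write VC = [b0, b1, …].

  [0] addr=0x5a blk=5 s=1: MISS | VC []
  [1] addr=0x19f blk=25 s=1: MISS | VC [5]
  [2] addr=0x19c blk=25 s=1: L1-HIT | VC [5]
  [3] addr=0x196 blk=25 s=1: L1-HIT | VC [5]
  [4] addr=0x19e blk=25 s=1: L1-HIT | VC [5]
  [5] addr=0x5f blk=5 s=1: VC-HIT | VC [25]
  [6] addr=0x19d blk=25 s=1: VC-HIT | VC [5]
  [7] addr=0x51 blk=5 s=1: VC-HIT | VC [25]
  [8] addr=0x50 blk=5 s=1: L1-HIT | VC [25]
  [9] addr=0x53 blk=5 s=1: L1-HIT | VC [25]
  [10] addr=0x199 blk=25 s=1: VC-HIT | VC [5]
  [11] addr=0x61 blk=6 s=2: MISS | VC [5]
  [12] addr=0x1d3 blk=29 s=1: MISS | VC [5, 25]
  [13] addr=0x6a blk=6 s=2: L1-HIT | VC [5, 25]
  [14] addr=0x19b blk=25 s=1: VC-HIT | VC [5, 29]
  [15] addr=0x5a blk=5 s=1: VC-HIT | VC [25, 29]

VC = [25, 29]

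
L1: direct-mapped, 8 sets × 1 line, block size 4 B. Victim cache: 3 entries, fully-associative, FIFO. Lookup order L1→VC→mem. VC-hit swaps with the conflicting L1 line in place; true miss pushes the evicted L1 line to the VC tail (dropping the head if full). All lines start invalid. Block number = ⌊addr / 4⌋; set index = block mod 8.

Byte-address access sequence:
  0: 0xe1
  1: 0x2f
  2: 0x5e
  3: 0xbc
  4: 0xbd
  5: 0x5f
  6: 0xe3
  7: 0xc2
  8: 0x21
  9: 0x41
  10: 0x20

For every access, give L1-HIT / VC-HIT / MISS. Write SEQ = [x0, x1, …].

SEQ = [MISS, MISS, MISS, MISS, L1-HIT, VC-HIT, L1-HIT, MISS, MISS, MISS, VC-HIT]

  [0] addr=0xe1 blk=56 s=0: MISS | VC []
  [1] addr=0x2f blk=11 s=3: MISS | VC []
  [2] addr=0x5e blk=23 s=7: MISS | VC []
  [3] addr=0xbc blk=47 s=7: MISS | VC [23]
  [4] addr=0xbd blk=47 s=7: L1-HIT | VC [23]
  [5] addr=0x5f blk=23 s=7: VC-HIT | VC [47]
  [6] addr=0xe3 blk=56 s=0: L1-HIT | VC [47]
  [7] addr=0xc2 blk=48 s=0: MISS | VC [47, 56]
  [8] addr=0x21 blk=8 s=0: MISS | VC [47, 56, 48]
  [9] addr=0x41 blk=16 s=0: MISS | VC [56, 48, 8]
  [10] addr=0x20 blk=8 s=0: VC-HIT | VC [56, 48, 16]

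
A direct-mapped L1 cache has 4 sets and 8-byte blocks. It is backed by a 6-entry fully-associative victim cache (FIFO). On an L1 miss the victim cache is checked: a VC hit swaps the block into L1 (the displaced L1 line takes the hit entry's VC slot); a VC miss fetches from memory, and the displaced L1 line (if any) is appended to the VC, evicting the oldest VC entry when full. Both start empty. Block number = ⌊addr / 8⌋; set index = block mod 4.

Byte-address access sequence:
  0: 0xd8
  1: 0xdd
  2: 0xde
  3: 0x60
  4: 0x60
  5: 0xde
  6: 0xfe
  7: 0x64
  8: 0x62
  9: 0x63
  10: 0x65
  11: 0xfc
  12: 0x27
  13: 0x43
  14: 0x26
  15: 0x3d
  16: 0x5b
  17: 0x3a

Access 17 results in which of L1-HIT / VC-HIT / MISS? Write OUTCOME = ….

OUTCOME = VC-HIT

  [0] addr=0xd8 blk=27 s=3: MISS | VC []
  [1] addr=0xdd blk=27 s=3: L1-HIT | VC []
  [2] addr=0xde blk=27 s=3: L1-HIT | VC []
  [3] addr=0x60 blk=12 s=0: MISS | VC []
  [4] addr=0x60 blk=12 s=0: L1-HIT | VC []
  [5] addr=0xde blk=27 s=3: L1-HIT | VC []
  [6] addr=0xfe blk=31 s=3: MISS | VC [27]
  [7] addr=0x64 blk=12 s=0: L1-HIT | VC [27]
  [8] addr=0x62 blk=12 s=0: L1-HIT | VC [27]
  [9] addr=0x63 blk=12 s=0: L1-HIT | VC [27]
  [10] addr=0x65 blk=12 s=0: L1-HIT | VC [27]
  [11] addr=0xfc blk=31 s=3: L1-HIT | VC [27]
  [12] addr=0x27 blk=4 s=0: MISS | VC [27, 12]
  [13] addr=0x43 blk=8 s=0: MISS | VC [27, 12, 4]
  [14] addr=0x26 blk=4 s=0: VC-HIT | VC [27, 12, 8]
  [15] addr=0x3d blk=7 s=3: MISS | VC [27, 12, 8, 31]
  [16] addr=0x5b blk=11 s=3: MISS | VC [27, 12, 8, 31, 7]
  [17] addr=0x3a blk=7 s=3: VC-HIT | VC [27, 12, 8, 31, 11]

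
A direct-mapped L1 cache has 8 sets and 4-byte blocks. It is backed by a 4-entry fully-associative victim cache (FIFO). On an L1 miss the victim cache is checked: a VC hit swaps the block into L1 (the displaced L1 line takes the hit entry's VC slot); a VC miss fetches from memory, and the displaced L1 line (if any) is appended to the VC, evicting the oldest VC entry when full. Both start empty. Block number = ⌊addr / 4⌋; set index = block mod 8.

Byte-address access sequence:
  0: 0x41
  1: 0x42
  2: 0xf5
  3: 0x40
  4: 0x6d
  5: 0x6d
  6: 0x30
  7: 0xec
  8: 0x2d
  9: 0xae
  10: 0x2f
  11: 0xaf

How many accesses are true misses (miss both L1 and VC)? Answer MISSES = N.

  [0] addr=0x41 blk=16 s=0: MISS | VC []
  [1] addr=0x42 blk=16 s=0: L1-HIT | VC []
  [2] addr=0xf5 blk=61 s=5: MISS | VC []
  [3] addr=0x40 blk=16 s=0: L1-HIT | VC []
  [4] addr=0x6d blk=27 s=3: MISS | VC []
  [5] addr=0x6d blk=27 s=3: L1-HIT | VC []
  [6] addr=0x30 blk=12 s=4: MISS | VC []
  [7] addr=0xec blk=59 s=3: MISS | VC [27]
  [8] addr=0x2d blk=11 s=3: MISS | VC [27, 59]
  [9] addr=0xae blk=43 s=3: MISS | VC [27, 59, 11]
  [10] addr=0x2f blk=11 s=3: VC-HIT | VC [27, 59, 43]
  [11] addr=0xaf blk=43 s=3: VC-HIT | VC [27, 59, 11]

MISSES = 7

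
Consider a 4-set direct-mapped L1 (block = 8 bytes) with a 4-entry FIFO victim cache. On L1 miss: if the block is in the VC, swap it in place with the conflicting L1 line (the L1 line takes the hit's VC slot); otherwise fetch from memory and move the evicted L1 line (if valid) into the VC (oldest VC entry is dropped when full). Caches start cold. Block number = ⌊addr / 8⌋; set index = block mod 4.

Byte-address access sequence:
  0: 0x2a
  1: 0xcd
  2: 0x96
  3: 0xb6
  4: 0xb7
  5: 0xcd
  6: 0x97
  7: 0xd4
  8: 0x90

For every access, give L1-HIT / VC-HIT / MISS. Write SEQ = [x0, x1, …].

SEQ = [MISS, MISS, MISS, MISS, L1-HIT, L1-HIT, VC-HIT, MISS, VC-HIT]

  [0] addr=0x2a blk=5 s=1: MISS | VC []
  [1] addr=0xcd blk=25 s=1: MISS | VC [5]
  [2] addr=0x96 blk=18 s=2: MISS | VC [5]
  [3] addr=0xb6 blk=22 s=2: MISS | VC [5, 18]
  [4] addr=0xb7 blk=22 s=2: L1-HIT | VC [5, 18]
  [5] addr=0xcd blk=25 s=1: L1-HIT | VC [5, 18]
  [6] addr=0x97 blk=18 s=2: VC-HIT | VC [5, 22]
  [7] addr=0xd4 blk=26 s=2: MISS | VC [5, 22, 18]
  [8] addr=0x90 blk=18 s=2: VC-HIT | VC [5, 22, 26]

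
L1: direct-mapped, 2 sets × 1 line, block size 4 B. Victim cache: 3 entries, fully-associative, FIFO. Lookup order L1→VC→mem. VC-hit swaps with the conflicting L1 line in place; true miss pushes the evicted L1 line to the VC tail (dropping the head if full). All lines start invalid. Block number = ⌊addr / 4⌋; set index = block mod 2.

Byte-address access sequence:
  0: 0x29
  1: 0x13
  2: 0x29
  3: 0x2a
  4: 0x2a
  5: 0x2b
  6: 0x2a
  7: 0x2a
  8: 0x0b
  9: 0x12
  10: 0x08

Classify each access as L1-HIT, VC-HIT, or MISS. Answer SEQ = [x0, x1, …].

#0 0x29→b10/s0 MISS; vc=[]
#1 0x13→b4/s0 MISS; vc=[10]
#2 0x29→b10/s0 VC-HIT; vc=[4]
#3 0x2a→b10/s0 L1-HIT; vc=[4]
#4 0x2a→b10/s0 L1-HIT; vc=[4]
#5 0x2b→b10/s0 L1-HIT; vc=[4]
#6 0x2a→b10/s0 L1-HIT; vc=[4]
#7 0x2a→b10/s0 L1-HIT; vc=[4]
#8 0xb→b2/s0 MISS; vc=[4,10]
#9 0x12→b4/s0 VC-HIT; vc=[2,10]
#10 0x8→b2/s0 VC-HIT; vc=[4,10]

SEQ = [MISS, MISS, VC-HIT, L1-HIT, L1-HIT, L1-HIT, L1-HIT, L1-HIT, MISS, VC-HIT, VC-HIT]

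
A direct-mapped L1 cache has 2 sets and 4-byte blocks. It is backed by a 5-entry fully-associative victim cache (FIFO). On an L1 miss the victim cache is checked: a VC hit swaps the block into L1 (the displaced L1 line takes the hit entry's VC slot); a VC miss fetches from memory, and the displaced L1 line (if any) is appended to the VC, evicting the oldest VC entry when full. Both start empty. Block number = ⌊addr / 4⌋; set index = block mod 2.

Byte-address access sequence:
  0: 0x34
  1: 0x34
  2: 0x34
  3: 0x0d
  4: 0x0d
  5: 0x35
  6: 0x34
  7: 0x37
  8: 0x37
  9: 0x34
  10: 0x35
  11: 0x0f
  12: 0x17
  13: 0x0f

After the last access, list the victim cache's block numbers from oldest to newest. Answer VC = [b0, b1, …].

#0 0x34→b13/s1 MISS; vc=[]
#1 0x34→b13/s1 L1-HIT; vc=[]
#2 0x34→b13/s1 L1-HIT; vc=[]
#3 0xd→b3/s1 MISS; vc=[13]
#4 0xd→b3/s1 L1-HIT; vc=[13]
#5 0x35→b13/s1 VC-HIT; vc=[3]
#6 0x34→b13/s1 L1-HIT; vc=[3]
#7 0x37→b13/s1 L1-HIT; vc=[3]
#8 0x37→b13/s1 L1-HIT; vc=[3]
#9 0x34→b13/s1 L1-HIT; vc=[3]
#10 0x35→b13/s1 L1-HIT; vc=[3]
#11 0xf→b3/s1 VC-HIT; vc=[13]
#12 0x17→b5/s1 MISS; vc=[13,3]
#13 0xf→b3/s1 VC-HIT; vc=[13,5]

VC = [13, 5]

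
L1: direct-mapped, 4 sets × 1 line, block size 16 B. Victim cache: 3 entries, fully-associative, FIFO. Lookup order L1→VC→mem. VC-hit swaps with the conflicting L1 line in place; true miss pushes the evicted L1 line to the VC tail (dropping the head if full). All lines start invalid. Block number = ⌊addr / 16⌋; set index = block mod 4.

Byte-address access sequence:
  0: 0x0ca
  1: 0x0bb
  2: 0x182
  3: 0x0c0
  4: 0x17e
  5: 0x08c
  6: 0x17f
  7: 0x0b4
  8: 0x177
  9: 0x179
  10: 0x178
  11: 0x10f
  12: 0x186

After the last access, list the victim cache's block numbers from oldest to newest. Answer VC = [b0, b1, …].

  [0] addr=0xca blk=12 s=0: MISS | VC []
  [1] addr=0xbb blk=11 s=3: MISS | VC []
  [2] addr=0x182 blk=24 s=0: MISS | VC [12]
  [3] addr=0xc0 blk=12 s=0: VC-HIT | VC [24]
  [4] addr=0x17e blk=23 s=3: MISS | VC [24, 11]
  [5] addr=0x8c blk=8 s=0: MISS | VC [24, 11, 12]
  [6] addr=0x17f blk=23 s=3: L1-HIT | VC [24, 11, 12]
  [7] addr=0xb4 blk=11 s=3: VC-HIT | VC [24, 23, 12]
  [8] addr=0x177 blk=23 s=3: VC-HIT | VC [24, 11, 12]
  [9] addr=0x179 blk=23 s=3: L1-HIT | VC [24, 11, 12]
  [10] addr=0x178 blk=23 s=3: L1-HIT | VC [24, 11, 12]
  [11] addr=0x10f blk=16 s=0: MISS | VC [11, 12, 8]
  [12] addr=0x186 blk=24 s=0: MISS | VC [12, 8, 16]

VC = [12, 8, 16]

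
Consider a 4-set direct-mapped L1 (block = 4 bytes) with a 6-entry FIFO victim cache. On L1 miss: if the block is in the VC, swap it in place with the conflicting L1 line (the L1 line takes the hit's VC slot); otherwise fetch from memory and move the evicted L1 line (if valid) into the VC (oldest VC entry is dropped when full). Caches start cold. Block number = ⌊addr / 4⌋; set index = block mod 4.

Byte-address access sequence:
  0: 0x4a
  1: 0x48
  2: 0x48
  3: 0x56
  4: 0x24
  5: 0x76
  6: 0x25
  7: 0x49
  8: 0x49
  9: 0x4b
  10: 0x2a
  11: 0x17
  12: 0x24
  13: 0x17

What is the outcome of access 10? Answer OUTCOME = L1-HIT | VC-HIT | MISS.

0: 0x4a (blk 18, set 2) → MISS  vc=[]
1: 0x48 (blk 18, set 2) → L1-HIT  vc=[]
2: 0x48 (blk 18, set 2) → L1-HIT  vc=[]
3: 0x56 (blk 21, set 1) → MISS  vc=[]
4: 0x24 (blk 9, set 1) → MISS  vc=[21]
5: 0x76 (blk 29, set 1) → MISS  vc=[21, 9]
6: 0x25 (blk 9, set 1) → VC-HIT  vc=[21, 29]
7: 0x49 (blk 18, set 2) → L1-HIT  vc=[21, 29]
8: 0x49 (blk 18, set 2) → L1-HIT  vc=[21, 29]
9: 0x4b (blk 18, set 2) → L1-HIT  vc=[21, 29]
10: 0x2a (blk 10, set 2) → MISS  vc=[21, 29, 18]
11: 0x17 (blk 5, set 1) → MISS  vc=[21, 29, 18, 9]
12: 0x24 (blk 9, set 1) → VC-HIT  vc=[21, 29, 18, 5]
13: 0x17 (blk 5, set 1) → VC-HIT  vc=[21, 29, 18, 9]

OUTCOME = MISS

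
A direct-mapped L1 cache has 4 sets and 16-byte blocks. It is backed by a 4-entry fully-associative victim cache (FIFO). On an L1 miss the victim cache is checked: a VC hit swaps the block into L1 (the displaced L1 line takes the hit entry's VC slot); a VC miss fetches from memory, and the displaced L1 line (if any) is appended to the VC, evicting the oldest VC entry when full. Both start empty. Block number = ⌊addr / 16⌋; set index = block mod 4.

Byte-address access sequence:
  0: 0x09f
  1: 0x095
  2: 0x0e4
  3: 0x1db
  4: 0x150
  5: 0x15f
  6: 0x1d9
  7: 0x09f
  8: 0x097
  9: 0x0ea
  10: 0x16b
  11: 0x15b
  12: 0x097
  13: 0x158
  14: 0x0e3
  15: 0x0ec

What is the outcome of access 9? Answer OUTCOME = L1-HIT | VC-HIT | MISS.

0: 0x9f (blk 9, set 1) → MISS  vc=[]
1: 0x95 (blk 9, set 1) → L1-HIT  vc=[]
2: 0xe4 (blk 14, set 2) → MISS  vc=[]
3: 0x1db (blk 29, set 1) → MISS  vc=[9]
4: 0x150 (blk 21, set 1) → MISS  vc=[9, 29]
5: 0x15f (blk 21, set 1) → L1-HIT  vc=[9, 29]
6: 0x1d9 (blk 29, set 1) → VC-HIT  vc=[9, 21]
7: 0x9f (blk 9, set 1) → VC-HIT  vc=[29, 21]
8: 0x97 (blk 9, set 1) → L1-HIT  vc=[29, 21]
9: 0xea (blk 14, set 2) → L1-HIT  vc=[29, 21]
10: 0x16b (blk 22, set 2) → MISS  vc=[29, 21, 14]
11: 0x15b (blk 21, set 1) → VC-HIT  vc=[29, 9, 14]
12: 0x97 (blk 9, set 1) → VC-HIT  vc=[29, 21, 14]
13: 0x158 (blk 21, set 1) → VC-HIT  vc=[29, 9, 14]
14: 0xe3 (blk 14, set 2) → VC-HIT  vc=[29, 9, 22]
15: 0xec (blk 14, set 2) → L1-HIT  vc=[29, 9, 22]

OUTCOME = L1-HIT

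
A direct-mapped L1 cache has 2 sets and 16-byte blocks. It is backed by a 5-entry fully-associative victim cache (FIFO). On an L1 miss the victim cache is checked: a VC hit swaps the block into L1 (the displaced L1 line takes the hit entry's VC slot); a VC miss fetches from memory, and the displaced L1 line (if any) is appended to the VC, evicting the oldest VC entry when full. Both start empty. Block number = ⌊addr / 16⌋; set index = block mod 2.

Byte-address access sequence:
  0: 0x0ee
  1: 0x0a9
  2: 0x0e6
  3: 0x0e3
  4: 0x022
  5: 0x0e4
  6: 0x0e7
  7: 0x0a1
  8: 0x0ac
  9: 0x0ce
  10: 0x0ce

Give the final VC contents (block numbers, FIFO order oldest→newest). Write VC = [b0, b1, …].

0: 0xee (blk 14, set 0) → MISS  vc=[]
1: 0xa9 (blk 10, set 0) → MISS  vc=[14]
2: 0xe6 (blk 14, set 0) → VC-HIT  vc=[10]
3: 0xe3 (blk 14, set 0) → L1-HIT  vc=[10]
4: 0x22 (blk 2, set 0) → MISS  vc=[10, 14]
5: 0xe4 (blk 14, set 0) → VC-HIT  vc=[10, 2]
6: 0xe7 (blk 14, set 0) → L1-HIT  vc=[10, 2]
7: 0xa1 (blk 10, set 0) → VC-HIT  vc=[14, 2]
8: 0xac (blk 10, set 0) → L1-HIT  vc=[14, 2]
9: 0xce (blk 12, set 0) → MISS  vc=[14, 2, 10]
10: 0xce (blk 12, set 0) → L1-HIT  vc=[14, 2, 10]

VC = [14, 2, 10]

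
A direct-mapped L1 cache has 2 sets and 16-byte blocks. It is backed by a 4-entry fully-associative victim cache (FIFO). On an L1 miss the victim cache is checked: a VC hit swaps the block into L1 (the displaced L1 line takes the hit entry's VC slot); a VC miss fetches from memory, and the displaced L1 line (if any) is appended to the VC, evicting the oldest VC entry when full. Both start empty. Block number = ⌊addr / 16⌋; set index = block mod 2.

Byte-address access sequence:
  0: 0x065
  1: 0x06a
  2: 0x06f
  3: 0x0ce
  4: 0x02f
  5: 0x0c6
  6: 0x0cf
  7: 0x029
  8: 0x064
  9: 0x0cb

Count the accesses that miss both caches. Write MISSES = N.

MISSES = 3

0: 0x65 (blk 6, set 0) → MISS  vc=[]
1: 0x6a (blk 6, set 0) → L1-HIT  vc=[]
2: 0x6f (blk 6, set 0) → L1-HIT  vc=[]
3: 0xce (blk 12, set 0) → MISS  vc=[6]
4: 0x2f (blk 2, set 0) → MISS  vc=[6, 12]
5: 0xc6 (blk 12, set 0) → VC-HIT  vc=[6, 2]
6: 0xcf (blk 12, set 0) → L1-HIT  vc=[6, 2]
7: 0x29 (blk 2, set 0) → VC-HIT  vc=[6, 12]
8: 0x64 (blk 6, set 0) → VC-HIT  vc=[2, 12]
9: 0xcb (blk 12, set 0) → VC-HIT  vc=[2, 6]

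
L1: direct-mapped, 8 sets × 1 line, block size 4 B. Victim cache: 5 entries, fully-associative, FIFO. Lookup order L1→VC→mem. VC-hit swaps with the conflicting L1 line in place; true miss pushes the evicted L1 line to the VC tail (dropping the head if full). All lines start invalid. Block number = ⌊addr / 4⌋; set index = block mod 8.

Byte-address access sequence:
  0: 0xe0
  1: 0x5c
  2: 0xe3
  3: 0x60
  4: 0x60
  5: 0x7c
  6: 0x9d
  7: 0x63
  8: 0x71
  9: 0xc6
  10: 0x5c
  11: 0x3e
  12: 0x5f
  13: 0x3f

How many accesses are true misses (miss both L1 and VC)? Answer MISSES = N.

  [0] addr=0xe0 blk=56 s=0: MISS | VC []
  [1] addr=0x5c blk=23 s=7: MISS | VC []
  [2] addr=0xe3 blk=56 s=0: L1-HIT | VC []
  [3] addr=0x60 blk=24 s=0: MISS | VC [56]
  [4] addr=0x60 blk=24 s=0: L1-HIT | VC [56]
  [5] addr=0x7c blk=31 s=7: MISS | VC [56, 23]
  [6] addr=0x9d blk=39 s=7: MISS | VC [56, 23, 31]
  [7] addr=0x63 blk=24 s=0: L1-HIT | VC [56, 23, 31]
  [8] addr=0x71 blk=28 s=4: MISS | VC [56, 23, 31]
  [9] addr=0xc6 blk=49 s=1: MISS | VC [56, 23, 31]
  [10] addr=0x5c blk=23 s=7: VC-HIT | VC [56, 39, 31]
  [11] addr=0x3e blk=15 s=7: MISS | VC [56, 39, 31, 23]
  [12] addr=0x5f blk=23 s=7: VC-HIT | VC [56, 39, 31, 15]
  [13] addr=0x3f blk=15 s=7: VC-HIT | VC [56, 39, 31, 23]

MISSES = 8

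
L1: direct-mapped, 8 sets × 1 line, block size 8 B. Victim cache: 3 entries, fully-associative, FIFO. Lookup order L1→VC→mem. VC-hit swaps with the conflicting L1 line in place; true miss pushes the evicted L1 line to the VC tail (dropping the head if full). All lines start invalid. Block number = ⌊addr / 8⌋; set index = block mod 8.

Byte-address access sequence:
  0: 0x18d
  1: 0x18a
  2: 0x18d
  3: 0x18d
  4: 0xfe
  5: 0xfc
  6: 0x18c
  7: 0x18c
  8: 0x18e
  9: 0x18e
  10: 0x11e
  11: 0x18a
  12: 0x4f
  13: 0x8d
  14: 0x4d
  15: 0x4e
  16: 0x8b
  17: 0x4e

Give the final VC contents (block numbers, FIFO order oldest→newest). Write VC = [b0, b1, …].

VC = [49, 17]

#0 0x18d→b49/s1 MISS; vc=[]
#1 0x18a→b49/s1 L1-HIT; vc=[]
#2 0x18d→b49/s1 L1-HIT; vc=[]
#3 0x18d→b49/s1 L1-HIT; vc=[]
#4 0xfe→b31/s7 MISS; vc=[]
#5 0xfc→b31/s7 L1-HIT; vc=[]
#6 0x18c→b49/s1 L1-HIT; vc=[]
#7 0x18c→b49/s1 L1-HIT; vc=[]
#8 0x18e→b49/s1 L1-HIT; vc=[]
#9 0x18e→b49/s1 L1-HIT; vc=[]
#10 0x11e→b35/s3 MISS; vc=[]
#11 0x18a→b49/s1 L1-HIT; vc=[]
#12 0x4f→b9/s1 MISS; vc=[49]
#13 0x8d→b17/s1 MISS; vc=[49,9]
#14 0x4d→b9/s1 VC-HIT; vc=[49,17]
#15 0x4e→b9/s1 L1-HIT; vc=[49,17]
#16 0x8b→b17/s1 VC-HIT; vc=[49,9]
#17 0x4e→b9/s1 VC-HIT; vc=[49,17]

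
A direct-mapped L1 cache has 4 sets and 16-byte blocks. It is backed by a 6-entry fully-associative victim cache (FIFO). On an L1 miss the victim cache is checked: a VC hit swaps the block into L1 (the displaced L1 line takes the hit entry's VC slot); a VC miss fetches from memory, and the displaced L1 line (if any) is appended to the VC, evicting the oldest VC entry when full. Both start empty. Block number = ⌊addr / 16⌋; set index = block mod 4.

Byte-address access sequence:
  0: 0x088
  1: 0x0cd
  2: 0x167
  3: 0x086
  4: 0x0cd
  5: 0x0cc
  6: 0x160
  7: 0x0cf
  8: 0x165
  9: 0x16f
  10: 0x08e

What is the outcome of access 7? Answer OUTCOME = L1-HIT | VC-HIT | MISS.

OUTCOME = L1-HIT

  [0] addr=0x88 blk=8 s=0: MISS | VC []
  [1] addr=0xcd blk=12 s=0: MISS | VC [8]
  [2] addr=0x167 blk=22 s=2: MISS | VC [8]
  [3] addr=0x86 blk=8 s=0: VC-HIT | VC [12]
  [4] addr=0xcd blk=12 s=0: VC-HIT | VC [8]
  [5] addr=0xcc blk=12 s=0: L1-HIT | VC [8]
  [6] addr=0x160 blk=22 s=2: L1-HIT | VC [8]
  [7] addr=0xcf blk=12 s=0: L1-HIT | VC [8]
  [8] addr=0x165 blk=22 s=2: L1-HIT | VC [8]
  [9] addr=0x16f blk=22 s=2: L1-HIT | VC [8]
  [10] addr=0x8e blk=8 s=0: VC-HIT | VC [12]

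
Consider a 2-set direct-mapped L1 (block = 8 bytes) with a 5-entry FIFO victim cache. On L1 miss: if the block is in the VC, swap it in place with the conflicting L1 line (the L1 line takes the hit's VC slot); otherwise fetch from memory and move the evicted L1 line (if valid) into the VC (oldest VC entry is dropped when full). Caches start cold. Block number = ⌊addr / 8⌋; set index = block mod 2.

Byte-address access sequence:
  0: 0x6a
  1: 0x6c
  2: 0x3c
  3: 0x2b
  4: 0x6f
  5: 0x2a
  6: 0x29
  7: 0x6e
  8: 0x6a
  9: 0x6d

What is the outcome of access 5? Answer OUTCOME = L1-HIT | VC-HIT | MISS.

  [0] addr=0x6a blk=13 s=1: MISS | VC []
  [1] addr=0x6c blk=13 s=1: L1-HIT | VC []
  [2] addr=0x3c blk=7 s=1: MISS | VC [13]
  [3] addr=0x2b blk=5 s=1: MISS | VC [13, 7]
  [4] addr=0x6f blk=13 s=1: VC-HIT | VC [5, 7]
  [5] addr=0x2a blk=5 s=1: VC-HIT | VC [13, 7]
  [6] addr=0x29 blk=5 s=1: L1-HIT | VC [13, 7]
  [7] addr=0x6e blk=13 s=1: VC-HIT | VC [5, 7]
  [8] addr=0x6a blk=13 s=1: L1-HIT | VC [5, 7]
  [9] addr=0x6d blk=13 s=1: L1-HIT | VC [5, 7]

OUTCOME = VC-HIT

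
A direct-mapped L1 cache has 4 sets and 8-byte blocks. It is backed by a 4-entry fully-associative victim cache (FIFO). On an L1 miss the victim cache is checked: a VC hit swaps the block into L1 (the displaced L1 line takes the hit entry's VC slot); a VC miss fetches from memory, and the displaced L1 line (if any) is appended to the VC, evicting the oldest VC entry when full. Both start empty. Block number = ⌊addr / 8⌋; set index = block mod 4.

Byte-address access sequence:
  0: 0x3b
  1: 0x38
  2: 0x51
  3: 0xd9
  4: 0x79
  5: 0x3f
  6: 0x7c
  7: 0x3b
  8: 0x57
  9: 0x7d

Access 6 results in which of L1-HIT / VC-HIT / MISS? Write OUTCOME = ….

  [0] addr=0x3b blk=7 s=3: MISS | VC []
  [1] addr=0x38 blk=7 s=3: L1-HIT | VC []
  [2] addr=0x51 blk=10 s=2: MISS | VC []
  [3] addr=0xd9 blk=27 s=3: MISS | VC [7]
  [4] addr=0x79 blk=15 s=3: MISS | VC [7, 27]
  [5] addr=0x3f blk=7 s=3: VC-HIT | VC [15, 27]
  [6] addr=0x7c blk=15 s=3: VC-HIT | VC [7, 27]
  [7] addr=0x3b blk=7 s=3: VC-HIT | VC [15, 27]
  [8] addr=0x57 blk=10 s=2: L1-HIT | VC [15, 27]
  [9] addr=0x7d blk=15 s=3: VC-HIT | VC [7, 27]

OUTCOME = VC-HIT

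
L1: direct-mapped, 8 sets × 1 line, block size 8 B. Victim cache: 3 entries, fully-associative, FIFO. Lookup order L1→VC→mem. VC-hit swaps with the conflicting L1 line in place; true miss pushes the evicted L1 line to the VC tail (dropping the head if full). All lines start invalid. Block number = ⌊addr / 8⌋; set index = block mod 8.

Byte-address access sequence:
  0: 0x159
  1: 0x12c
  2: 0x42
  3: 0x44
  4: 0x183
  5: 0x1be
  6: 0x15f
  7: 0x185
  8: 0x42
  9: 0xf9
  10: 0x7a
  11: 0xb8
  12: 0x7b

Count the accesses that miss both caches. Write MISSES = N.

  [0] addr=0x159 blk=43 s=3: MISS | VC []
  [1] addr=0x12c blk=37 s=5: MISS | VC []
  [2] addr=0x42 blk=8 s=0: MISS | VC []
  [3] addr=0x44 blk=8 s=0: L1-HIT | VC []
  [4] addr=0x183 blk=48 s=0: MISS | VC [8]
  [5] addr=0x1be blk=55 s=7: MISS | VC [8]
  [6] addr=0x15f blk=43 s=3: L1-HIT | VC [8]
  [7] addr=0x185 blk=48 s=0: L1-HIT | VC [8]
  [8] addr=0x42 blk=8 s=0: VC-HIT | VC [48]
  [9] addr=0xf9 blk=31 s=7: MISS | VC [48, 55]
  [10] addr=0x7a blk=15 s=7: MISS | VC [48, 55, 31]
  [11] addr=0xb8 blk=23 s=7: MISS | VC [55, 31, 15]
  [12] addr=0x7b blk=15 s=7: VC-HIT | VC [55, 31, 23]

MISSES = 8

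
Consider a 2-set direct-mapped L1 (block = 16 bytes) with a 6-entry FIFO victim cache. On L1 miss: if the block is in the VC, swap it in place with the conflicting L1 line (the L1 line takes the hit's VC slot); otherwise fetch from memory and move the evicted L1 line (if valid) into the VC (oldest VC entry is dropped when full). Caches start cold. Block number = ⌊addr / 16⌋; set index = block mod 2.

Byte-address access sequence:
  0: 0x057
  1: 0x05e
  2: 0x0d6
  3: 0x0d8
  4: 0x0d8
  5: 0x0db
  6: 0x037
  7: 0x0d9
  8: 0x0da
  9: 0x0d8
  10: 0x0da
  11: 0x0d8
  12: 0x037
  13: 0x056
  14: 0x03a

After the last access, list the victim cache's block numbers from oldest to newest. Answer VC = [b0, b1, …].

#0 0x57→b5/s1 MISS; vc=[]
#1 0x5e→b5/s1 L1-HIT; vc=[]
#2 0xd6→b13/s1 MISS; vc=[5]
#3 0xd8→b13/s1 L1-HIT; vc=[5]
#4 0xd8→b13/s1 L1-HIT; vc=[5]
#5 0xdb→b13/s1 L1-HIT; vc=[5]
#6 0x37→b3/s1 MISS; vc=[5,13]
#7 0xd9→b13/s1 VC-HIT; vc=[5,3]
#8 0xda→b13/s1 L1-HIT; vc=[5,3]
#9 0xd8→b13/s1 L1-HIT; vc=[5,3]
#10 0xda→b13/s1 L1-HIT; vc=[5,3]
#11 0xd8→b13/s1 L1-HIT; vc=[5,3]
#12 0x37→b3/s1 VC-HIT; vc=[5,13]
#13 0x56→b5/s1 VC-HIT; vc=[3,13]
#14 0x3a→b3/s1 VC-HIT; vc=[5,13]

VC = [5, 13]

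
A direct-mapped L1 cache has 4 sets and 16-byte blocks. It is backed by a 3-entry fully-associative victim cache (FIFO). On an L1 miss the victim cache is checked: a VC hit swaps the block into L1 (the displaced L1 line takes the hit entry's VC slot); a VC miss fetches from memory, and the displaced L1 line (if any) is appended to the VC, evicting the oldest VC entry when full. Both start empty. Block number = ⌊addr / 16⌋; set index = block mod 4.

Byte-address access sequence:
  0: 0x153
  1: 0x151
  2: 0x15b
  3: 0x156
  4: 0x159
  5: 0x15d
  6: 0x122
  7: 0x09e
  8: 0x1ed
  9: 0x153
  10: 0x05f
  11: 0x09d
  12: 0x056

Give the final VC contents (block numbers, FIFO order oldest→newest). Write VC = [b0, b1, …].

  [0] addr=0x153 blk=21 s=1: MISS | VC []
  [1] addr=0x151 blk=21 s=1: L1-HIT | VC []
  [2] addr=0x15b blk=21 s=1: L1-HIT | VC []
  [3] addr=0x156 blk=21 s=1: L1-HIT | VC []
  [4] addr=0x159 blk=21 s=1: L1-HIT | VC []
  [5] addr=0x15d blk=21 s=1: L1-HIT | VC []
  [6] addr=0x122 blk=18 s=2: MISS | VC []
  [7] addr=0x9e blk=9 s=1: MISS | VC [21]
  [8] addr=0x1ed blk=30 s=2: MISS | VC [21, 18]
  [9] addr=0x153 blk=21 s=1: VC-HIT | VC [9, 18]
  [10] addr=0x5f blk=5 s=1: MISS | VC [9, 18, 21]
  [11] addr=0x9d blk=9 s=1: VC-HIT | VC [5, 18, 21]
  [12] addr=0x56 blk=5 s=1: VC-HIT | VC [9, 18, 21]

VC = [9, 18, 21]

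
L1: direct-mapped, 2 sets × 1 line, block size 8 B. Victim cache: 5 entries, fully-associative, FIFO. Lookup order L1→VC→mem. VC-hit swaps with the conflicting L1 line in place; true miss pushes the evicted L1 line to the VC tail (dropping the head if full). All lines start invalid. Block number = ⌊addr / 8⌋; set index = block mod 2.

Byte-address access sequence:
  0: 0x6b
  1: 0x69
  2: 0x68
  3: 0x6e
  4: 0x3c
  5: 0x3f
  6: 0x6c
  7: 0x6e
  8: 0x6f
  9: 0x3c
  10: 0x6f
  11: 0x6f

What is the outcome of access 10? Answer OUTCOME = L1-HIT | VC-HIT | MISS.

  [0] addr=0x6b blk=13 s=1: MISS | VC []
  [1] addr=0x69 blk=13 s=1: L1-HIT | VC []
  [2] addr=0x68 blk=13 s=1: L1-HIT | VC []
  [3] addr=0x6e blk=13 s=1: L1-HIT | VC []
  [4] addr=0x3c blk=7 s=1: MISS | VC [13]
  [5] addr=0x3f blk=7 s=1: L1-HIT | VC [13]
  [6] addr=0x6c blk=13 s=1: VC-HIT | VC [7]
  [7] addr=0x6e blk=13 s=1: L1-HIT | VC [7]
  [8] addr=0x6f blk=13 s=1: L1-HIT | VC [7]
  [9] addr=0x3c blk=7 s=1: VC-HIT | VC [13]
  [10] addr=0x6f blk=13 s=1: VC-HIT | VC [7]
  [11] addr=0x6f blk=13 s=1: L1-HIT | VC [7]

OUTCOME = VC-HIT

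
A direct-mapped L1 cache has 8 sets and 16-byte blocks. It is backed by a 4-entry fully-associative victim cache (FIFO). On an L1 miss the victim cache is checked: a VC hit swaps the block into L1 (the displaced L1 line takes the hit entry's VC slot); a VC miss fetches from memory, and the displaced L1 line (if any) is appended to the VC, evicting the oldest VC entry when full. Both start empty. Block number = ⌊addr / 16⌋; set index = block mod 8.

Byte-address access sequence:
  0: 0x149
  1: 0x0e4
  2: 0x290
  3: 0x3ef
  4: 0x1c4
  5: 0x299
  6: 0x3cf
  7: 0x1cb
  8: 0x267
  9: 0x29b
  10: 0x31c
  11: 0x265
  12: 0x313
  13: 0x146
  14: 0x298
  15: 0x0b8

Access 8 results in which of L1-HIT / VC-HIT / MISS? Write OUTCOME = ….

0: 0x149 (blk 20, set 4) → MISS  vc=[]
1: 0xe4 (blk 14, set 6) → MISS  vc=[]
2: 0x290 (blk 41, set 1) → MISS  vc=[]
3: 0x3ef (blk 62, set 6) → MISS  vc=[14]
4: 0x1c4 (blk 28, set 4) → MISS  vc=[14, 20]
5: 0x299 (blk 41, set 1) → L1-HIT  vc=[14, 20]
6: 0x3cf (blk 60, set 4) → MISS  vc=[14, 20, 28]
7: 0x1cb (blk 28, set 4) → VC-HIT  vc=[14, 20, 60]
8: 0x267 (blk 38, set 6) → MISS  vc=[14, 20, 60, 62]
9: 0x29b (blk 41, set 1) → L1-HIT  vc=[14, 20, 60, 62]
10: 0x31c (blk 49, set 1) → MISS  vc=[20, 60, 62, 41]
11: 0x265 (blk 38, set 6) → L1-HIT  vc=[20, 60, 62, 41]
12: 0x313 (blk 49, set 1) → L1-HIT  vc=[20, 60, 62, 41]
13: 0x146 (blk 20, set 4) → VC-HIT  vc=[28, 60, 62, 41]
14: 0x298 (blk 41, set 1) → VC-HIT  vc=[28, 60, 62, 49]
15: 0xb8 (blk 11, set 3) → MISS  vc=[28, 60, 62, 49]

OUTCOME = MISS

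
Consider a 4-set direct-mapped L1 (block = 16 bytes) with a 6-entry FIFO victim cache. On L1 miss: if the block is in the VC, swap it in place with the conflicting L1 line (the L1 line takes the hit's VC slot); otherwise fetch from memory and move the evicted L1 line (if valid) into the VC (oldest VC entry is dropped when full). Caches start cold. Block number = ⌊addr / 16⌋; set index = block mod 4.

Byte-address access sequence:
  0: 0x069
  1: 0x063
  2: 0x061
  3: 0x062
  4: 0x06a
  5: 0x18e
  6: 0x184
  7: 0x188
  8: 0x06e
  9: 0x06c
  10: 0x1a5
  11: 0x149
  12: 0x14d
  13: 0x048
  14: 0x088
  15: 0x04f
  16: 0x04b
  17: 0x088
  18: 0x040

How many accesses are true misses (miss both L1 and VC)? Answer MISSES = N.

  [0] addr=0x69 blk=6 s=2: MISS | VC []
  [1] addr=0x63 blk=6 s=2: L1-HIT | VC []
  [2] addr=0x61 blk=6 s=2: L1-HIT | VC []
  [3] addr=0x62 blk=6 s=2: L1-HIT | VC []
  [4] addr=0x6a blk=6 s=2: L1-HIT | VC []
  [5] addr=0x18e blk=24 s=0: MISS | VC []
  [6] addr=0x184 blk=24 s=0: L1-HIT | VC []
  [7] addr=0x188 blk=24 s=0: L1-HIT | VC []
  [8] addr=0x6e blk=6 s=2: L1-HIT | VC []
  [9] addr=0x6c blk=6 s=2: L1-HIT | VC []
  [10] addr=0x1a5 blk=26 s=2: MISS | VC [6]
  [11] addr=0x149 blk=20 s=0: MISS | VC [6, 24]
  [12] addr=0x14d blk=20 s=0: L1-HIT | VC [6, 24]
  [13] addr=0x48 blk=4 s=0: MISS | VC [6, 24, 20]
  [14] addr=0x88 blk=8 s=0: MISS | VC [6, 24, 20, 4]
  [15] addr=0x4f blk=4 s=0: VC-HIT | VC [6, 24, 20, 8]
  [16] addr=0x4b blk=4 s=0: L1-HIT | VC [6, 24, 20, 8]
  [17] addr=0x88 blk=8 s=0: VC-HIT | VC [6, 24, 20, 4]
  [18] addr=0x40 blk=4 s=0: VC-HIT | VC [6, 24, 20, 8]

MISSES = 6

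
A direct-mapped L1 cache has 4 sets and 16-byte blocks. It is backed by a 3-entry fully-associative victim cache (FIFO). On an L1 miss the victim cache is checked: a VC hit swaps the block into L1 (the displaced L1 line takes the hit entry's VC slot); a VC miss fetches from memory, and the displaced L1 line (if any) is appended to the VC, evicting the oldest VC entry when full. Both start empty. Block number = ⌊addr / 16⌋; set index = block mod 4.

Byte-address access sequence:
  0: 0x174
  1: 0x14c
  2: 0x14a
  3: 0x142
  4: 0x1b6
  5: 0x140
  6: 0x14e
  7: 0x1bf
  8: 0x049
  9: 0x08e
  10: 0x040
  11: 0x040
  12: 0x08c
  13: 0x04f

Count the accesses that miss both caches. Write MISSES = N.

  [0] addr=0x174 blk=23 s=3: MISS | VC []
  [1] addr=0x14c blk=20 s=0: MISS | VC []
  [2] addr=0x14a blk=20 s=0: L1-HIT | VC []
  [3] addr=0x142 blk=20 s=0: L1-HIT | VC []
  [4] addr=0x1b6 blk=27 s=3: MISS | VC [23]
  [5] addr=0x140 blk=20 s=0: L1-HIT | VC [23]
  [6] addr=0x14e blk=20 s=0: L1-HIT | VC [23]
  [7] addr=0x1bf blk=27 s=3: L1-HIT | VC [23]
  [8] addr=0x49 blk=4 s=0: MISS | VC [23, 20]
  [9] addr=0x8e blk=8 s=0: MISS | VC [23, 20, 4]
  [10] addr=0x40 blk=4 s=0: VC-HIT | VC [23, 20, 8]
  [11] addr=0x40 blk=4 s=0: L1-HIT | VC [23, 20, 8]
  [12] addr=0x8c blk=8 s=0: VC-HIT | VC [23, 20, 4]
  [13] addr=0x4f blk=4 s=0: VC-HIT | VC [23, 20, 8]

MISSES = 5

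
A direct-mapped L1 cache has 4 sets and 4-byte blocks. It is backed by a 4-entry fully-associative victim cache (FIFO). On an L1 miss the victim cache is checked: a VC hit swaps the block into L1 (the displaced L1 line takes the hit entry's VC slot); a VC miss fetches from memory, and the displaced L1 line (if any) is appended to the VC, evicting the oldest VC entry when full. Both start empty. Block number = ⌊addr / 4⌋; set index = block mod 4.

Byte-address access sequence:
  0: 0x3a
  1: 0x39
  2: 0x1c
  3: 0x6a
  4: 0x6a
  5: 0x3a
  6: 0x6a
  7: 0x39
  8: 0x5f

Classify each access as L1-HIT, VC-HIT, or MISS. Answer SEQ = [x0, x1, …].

#0 0x3a→b14/s2 MISS; vc=[]
#1 0x39→b14/s2 L1-HIT; vc=[]
#2 0x1c→b7/s3 MISS; vc=[]
#3 0x6a→b26/s2 MISS; vc=[14]
#4 0x6a→b26/s2 L1-HIT; vc=[14]
#5 0x3a→b14/s2 VC-HIT; vc=[26]
#6 0x6a→b26/s2 VC-HIT; vc=[14]
#7 0x39→b14/s2 VC-HIT; vc=[26]
#8 0x5f→b23/s3 MISS; vc=[26,7]

SEQ = [MISS, L1-HIT, MISS, MISS, L1-HIT, VC-HIT, VC-HIT, VC-HIT, MISS]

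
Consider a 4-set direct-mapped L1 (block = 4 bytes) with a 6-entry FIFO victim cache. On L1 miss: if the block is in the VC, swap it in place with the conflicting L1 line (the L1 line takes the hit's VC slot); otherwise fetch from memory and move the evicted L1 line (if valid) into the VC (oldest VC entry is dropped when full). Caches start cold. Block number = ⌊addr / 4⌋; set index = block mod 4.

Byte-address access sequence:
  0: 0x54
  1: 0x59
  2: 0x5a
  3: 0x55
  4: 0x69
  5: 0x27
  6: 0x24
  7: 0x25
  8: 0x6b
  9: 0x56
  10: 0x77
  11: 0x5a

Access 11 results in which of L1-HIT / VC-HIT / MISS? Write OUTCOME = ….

0: 0x54 (blk 21, set 1) → MISS  vc=[]
1: 0x59 (blk 22, set 2) → MISS  vc=[]
2: 0x5a (blk 22, set 2) → L1-HIT  vc=[]
3: 0x55 (blk 21, set 1) → L1-HIT  vc=[]
4: 0x69 (blk 26, set 2) → MISS  vc=[22]
5: 0x27 (blk 9, set 1) → MISS  vc=[22, 21]
6: 0x24 (blk 9, set 1) → L1-HIT  vc=[22, 21]
7: 0x25 (blk 9, set 1) → L1-HIT  vc=[22, 21]
8: 0x6b (blk 26, set 2) → L1-HIT  vc=[22, 21]
9: 0x56 (blk 21, set 1) → VC-HIT  vc=[22, 9]
10: 0x77 (blk 29, set 1) → MISS  vc=[22, 9, 21]
11: 0x5a (blk 22, set 2) → VC-HIT  vc=[26, 9, 21]

OUTCOME = VC-HIT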